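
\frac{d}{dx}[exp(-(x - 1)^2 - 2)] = (2 - 2*x)*exp(-x^2 + 2*x - 3)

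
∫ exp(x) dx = exp(x) + C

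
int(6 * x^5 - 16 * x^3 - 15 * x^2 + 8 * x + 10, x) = x^6 - 4*x^4 - 5*x^3 + 4*x^2 + 10*x + C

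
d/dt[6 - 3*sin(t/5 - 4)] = -3*cos(t/5 - 4)/5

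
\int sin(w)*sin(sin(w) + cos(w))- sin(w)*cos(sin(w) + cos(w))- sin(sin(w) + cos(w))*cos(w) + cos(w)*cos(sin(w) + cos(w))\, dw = sqrt(2)*sin(sqrt(2)*sin(w + pi/4) + pi/4) + C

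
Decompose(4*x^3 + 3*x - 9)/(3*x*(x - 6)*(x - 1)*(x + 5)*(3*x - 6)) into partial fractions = -262/(10395*(x + 5)) - 1/(135*(x - 1)) - 29/(504*(x - 2)) + 97/(1320*(x - 6)) + 1/(60*x)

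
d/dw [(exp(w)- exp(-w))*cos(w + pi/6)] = sqrt(2)*(exp(2*w)*cos(w + 5*pi/12) + sin(w + 5*pi/12))*exp(-w)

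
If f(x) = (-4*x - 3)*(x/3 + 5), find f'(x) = -8*x/3 - 21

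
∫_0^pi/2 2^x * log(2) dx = -1 + 2^(pi/2)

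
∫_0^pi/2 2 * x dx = pi^2/4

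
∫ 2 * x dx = x^2 + C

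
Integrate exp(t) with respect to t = exp(t) + C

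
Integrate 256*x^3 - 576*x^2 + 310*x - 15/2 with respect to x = 64*x^4 - 192*x^3 + 155*x^2 - 15*x/2 + C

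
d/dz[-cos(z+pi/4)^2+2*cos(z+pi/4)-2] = -2*sin(z + pi/4) + cos(2*z)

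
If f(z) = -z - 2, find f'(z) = -1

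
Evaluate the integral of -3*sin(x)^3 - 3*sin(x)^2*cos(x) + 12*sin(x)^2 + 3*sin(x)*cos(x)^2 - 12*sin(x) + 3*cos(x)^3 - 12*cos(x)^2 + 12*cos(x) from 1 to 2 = (-2 + cos(2) + sin(2))^3 - (-2 + cos(1) + sin(1))^3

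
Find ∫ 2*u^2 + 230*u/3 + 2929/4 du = 2*u^3/3 + 115*u^2/3 + 2929*u/4 + C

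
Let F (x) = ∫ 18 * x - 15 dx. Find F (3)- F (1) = 42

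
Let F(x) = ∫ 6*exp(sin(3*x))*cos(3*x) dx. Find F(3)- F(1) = -2*exp(sin(3)) + 2*exp(sin(9))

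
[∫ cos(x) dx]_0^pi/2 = 1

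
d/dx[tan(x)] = cos(x)^(-2)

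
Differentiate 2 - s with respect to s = -1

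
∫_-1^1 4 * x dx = 0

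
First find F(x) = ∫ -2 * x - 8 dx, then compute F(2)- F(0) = -20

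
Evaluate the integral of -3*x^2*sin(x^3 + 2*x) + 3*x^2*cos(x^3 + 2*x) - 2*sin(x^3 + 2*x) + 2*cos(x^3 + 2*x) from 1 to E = -sin(3) + sin(2*E + exp(3)) + cos(2*E + exp(3)) - cos(3)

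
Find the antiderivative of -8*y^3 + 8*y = -2*y^4 + 4*y^2 + C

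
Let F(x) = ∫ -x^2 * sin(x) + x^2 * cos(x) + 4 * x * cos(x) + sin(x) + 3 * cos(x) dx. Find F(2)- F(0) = 9*cos(2) - 1 + 9*sin(2)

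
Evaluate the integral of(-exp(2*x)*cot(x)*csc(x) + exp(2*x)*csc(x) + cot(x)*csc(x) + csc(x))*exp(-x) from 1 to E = (-E + exp(-1))*csc(1) + (-exp(-E) + exp(E))*csc(E)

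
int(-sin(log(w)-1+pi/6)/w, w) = cos(log(w) - 1 + pi/6) + C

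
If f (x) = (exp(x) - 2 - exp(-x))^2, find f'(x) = (2*exp(4*x) - 4*exp(3*x) - 4*exp(x) - 2)*exp(-2*x)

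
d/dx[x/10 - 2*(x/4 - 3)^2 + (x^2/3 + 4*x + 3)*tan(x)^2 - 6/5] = 2*x^2*sin(x)/(3*cos(x)^3) + 8*x*sin(x)/cos(x)^3 - 11*x/12 + 2*x/(3*cos(x)^2) + 6*sin(x)/cos(x)^3 - 9/10 + 4/cos(x)^2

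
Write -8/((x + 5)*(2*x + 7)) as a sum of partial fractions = -16/(3*(2*x + 7)) + 8/(3*(x + 5))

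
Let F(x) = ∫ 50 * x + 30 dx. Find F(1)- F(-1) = 60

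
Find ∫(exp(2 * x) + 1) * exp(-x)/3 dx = 2*sinh(x)/3 + C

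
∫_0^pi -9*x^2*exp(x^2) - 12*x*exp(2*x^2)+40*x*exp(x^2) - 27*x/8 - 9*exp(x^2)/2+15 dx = -3*(-4 + 3*pi/4 + exp(pi^2))^2 - 4*exp(pi^2) - 3*pi + 31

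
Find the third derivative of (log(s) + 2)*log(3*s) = (4*log(s) - 2 + 2*log(3))/s^3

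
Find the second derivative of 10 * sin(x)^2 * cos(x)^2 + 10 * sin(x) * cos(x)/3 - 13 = 40*(1 - cos(2*x))^2 - 20*sin(2*x)/3 + 80*cos(2*x) - 60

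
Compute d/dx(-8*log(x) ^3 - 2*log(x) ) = (-24*log(x)^2 - 2)/x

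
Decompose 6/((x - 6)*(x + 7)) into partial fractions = -6/(13*(x + 7)) + 6/(13*(x - 6))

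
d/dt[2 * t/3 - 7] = 2/3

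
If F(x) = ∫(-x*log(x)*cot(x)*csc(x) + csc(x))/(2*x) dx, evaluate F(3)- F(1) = log(3)*csc(3)/2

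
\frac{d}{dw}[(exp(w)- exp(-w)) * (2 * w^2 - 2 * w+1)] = (2*w^2*exp(2*w) + 2*w^2 + 2*w*exp(2*w) - 6*w - exp(2*w) + 3)*exp(-w)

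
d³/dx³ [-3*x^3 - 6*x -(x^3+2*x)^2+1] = -120*x^3 - 96*x - 18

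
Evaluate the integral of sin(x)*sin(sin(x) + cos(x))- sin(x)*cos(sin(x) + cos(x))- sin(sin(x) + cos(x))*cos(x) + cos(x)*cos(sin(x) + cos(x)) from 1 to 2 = sqrt(2)*(-sin(pi/4 + sqrt(2)*sin(pi/4 + 1)) + sin(sqrt(2)*sin(pi/4 + 2) + pi/4))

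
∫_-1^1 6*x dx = 0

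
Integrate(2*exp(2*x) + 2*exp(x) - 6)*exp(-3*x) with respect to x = (-2*exp(2*x) - exp(x) + 2)*exp(-3*x) + C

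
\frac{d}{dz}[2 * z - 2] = 2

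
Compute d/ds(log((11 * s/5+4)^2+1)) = (242*s + 440)/(121*s^2 + 440*s + 425)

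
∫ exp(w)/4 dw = exp(w)/4 + C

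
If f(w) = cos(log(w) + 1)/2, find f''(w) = -sqrt(2)*cos(log(w) + pi/4 + 1)/(2*w^2)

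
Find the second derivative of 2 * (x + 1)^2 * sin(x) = -2*x^2*sin(x) - 4*x*sin(x) + 8*x*cos(x) + 2*sin(x) + 8*cos(x)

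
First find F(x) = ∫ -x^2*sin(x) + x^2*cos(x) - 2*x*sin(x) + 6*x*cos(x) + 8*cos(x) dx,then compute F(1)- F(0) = -4 + 9*cos(1) + 9*sin(1)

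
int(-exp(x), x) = -exp(x) + C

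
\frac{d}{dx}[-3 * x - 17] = -3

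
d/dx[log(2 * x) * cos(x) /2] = (-x*log(x)*sin(x) - x*log(2)*sin(x) + cos(x))/(2*x)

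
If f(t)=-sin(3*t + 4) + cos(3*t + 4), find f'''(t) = 27*sqrt(2)*sin(3*t + pi/4 + 4)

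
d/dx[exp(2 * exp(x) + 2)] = 2*exp(x + 2*exp(x) + 2)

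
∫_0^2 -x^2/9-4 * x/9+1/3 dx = -14/27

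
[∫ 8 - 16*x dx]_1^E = (-3 + 2*E)*(-4*E - 2) - 6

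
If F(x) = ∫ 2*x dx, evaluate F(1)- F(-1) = 0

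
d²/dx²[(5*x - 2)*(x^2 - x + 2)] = 30*x - 14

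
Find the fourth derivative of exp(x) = exp(x)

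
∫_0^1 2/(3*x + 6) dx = -2*log(2)/3 + 2*log(3)/3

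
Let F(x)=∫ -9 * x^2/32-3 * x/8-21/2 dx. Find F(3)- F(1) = -399/16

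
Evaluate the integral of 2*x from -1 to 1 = 0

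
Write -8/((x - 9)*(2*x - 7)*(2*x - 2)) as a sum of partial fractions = 16/(55*(2*x - 7)) - 1/(10*(x - 1)) - 1/(22*(x - 9))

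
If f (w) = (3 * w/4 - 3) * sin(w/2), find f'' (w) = -3*w*sin(w/2)/16 + 3*sin(w/2)/4 + 3*cos(w/2)/4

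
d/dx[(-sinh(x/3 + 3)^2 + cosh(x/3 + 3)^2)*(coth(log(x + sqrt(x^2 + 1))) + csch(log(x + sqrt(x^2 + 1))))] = -(x*cosh(log(x + sqrt(x^2 + 1))) + x + sqrt(x^2 + 1)*cosh(log(x + sqrt(x^2 + 1))) + sqrt(x^2 + 1))/((x^2 + x*sqrt(x^2 + 1) + 1)*sinh(log(x + sqrt(x^2 + 1)))^2)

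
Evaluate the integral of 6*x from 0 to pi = 3*pi^2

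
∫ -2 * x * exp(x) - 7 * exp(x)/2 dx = (-4*x - 3)*exp(x)/2 + C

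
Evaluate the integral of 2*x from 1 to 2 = 3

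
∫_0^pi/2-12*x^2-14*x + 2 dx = (-1 + 2*pi)*(-pi - pi^2/4)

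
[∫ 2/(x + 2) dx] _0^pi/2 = -2*log(2) + 2*log(pi/2 + 2)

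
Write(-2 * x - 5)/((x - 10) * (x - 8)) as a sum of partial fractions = 21/(2*(x - 8)) - 25/(2*(x - 10))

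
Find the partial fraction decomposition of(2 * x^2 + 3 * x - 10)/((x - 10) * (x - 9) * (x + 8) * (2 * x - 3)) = -8/(4845*(2*x - 3)) - 47/(2907*(x + 8)) - 179/(255*(x - 9)) + 110/(153*(x - 10))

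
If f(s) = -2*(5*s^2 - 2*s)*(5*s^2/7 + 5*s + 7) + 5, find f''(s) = -600*s^2/7 - 1980*s/7 - 100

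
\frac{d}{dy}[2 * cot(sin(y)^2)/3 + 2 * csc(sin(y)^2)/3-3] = -4*sin(y)*cos(y)*cot(sin(y)^2)*csc(sin(y)^2)/3 - 2*sin(2*y)/3 - 2*sin(2*y)/(3*tan(cos(2*y)/2 - 1/2)^2)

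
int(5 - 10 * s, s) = -5*s^2 + 5*s + C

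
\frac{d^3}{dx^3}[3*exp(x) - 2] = 3*exp(x)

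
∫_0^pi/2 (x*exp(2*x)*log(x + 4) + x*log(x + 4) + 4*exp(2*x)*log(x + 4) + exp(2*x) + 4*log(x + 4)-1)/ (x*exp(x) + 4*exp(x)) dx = (-exp(-pi/2) + exp(pi/2))*log(pi/2 + 4)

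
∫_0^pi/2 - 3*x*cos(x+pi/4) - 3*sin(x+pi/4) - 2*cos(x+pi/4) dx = sqrt(2)*(-3*pi/2 - 2)/2 + sqrt(2)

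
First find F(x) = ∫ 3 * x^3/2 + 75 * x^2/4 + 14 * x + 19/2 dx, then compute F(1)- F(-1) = 63/2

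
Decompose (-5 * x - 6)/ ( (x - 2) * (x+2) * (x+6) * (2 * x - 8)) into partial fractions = -3/(80*(x + 6)) + 1/(48*(x + 2)) + 1/(8*(x - 2)) - 13/(120*(x - 4))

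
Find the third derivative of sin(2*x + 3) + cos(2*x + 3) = 8*sin(2*x + 3) - 8*cos(2*x + 3)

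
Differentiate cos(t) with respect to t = -sin(t)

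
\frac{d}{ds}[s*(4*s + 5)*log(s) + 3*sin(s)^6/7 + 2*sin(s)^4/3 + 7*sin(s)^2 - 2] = 8*s*log(s) + 4*s + 9*(1 - cos(2*s))^2*sin(2*s)/28 + 5*log(s) + 23*sin(2*s)/3 - sin(4*s)/3 + 5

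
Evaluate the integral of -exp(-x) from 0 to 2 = -1 + exp(-2)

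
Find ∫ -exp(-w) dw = exp(-w) + C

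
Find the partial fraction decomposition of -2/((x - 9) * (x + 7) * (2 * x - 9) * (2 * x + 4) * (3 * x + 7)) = 81/(19516*(3*x + 7)) + 16/(110331*(2*x - 9)) - 1/(25760*(x + 7)) - 1/(715*(x + 2)) - 1/(53856*(x - 9))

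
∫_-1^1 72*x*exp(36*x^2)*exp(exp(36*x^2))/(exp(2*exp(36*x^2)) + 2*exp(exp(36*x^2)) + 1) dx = 0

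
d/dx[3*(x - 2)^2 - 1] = 6*x - 12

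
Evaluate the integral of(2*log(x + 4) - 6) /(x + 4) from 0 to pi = -(-3 + log(4))^2 + (-3 + log(pi + 4))^2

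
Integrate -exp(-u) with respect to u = exp(-u) + C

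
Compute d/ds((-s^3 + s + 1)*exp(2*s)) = -2*s^3*exp(2*s) - 3*s^2*exp(2*s) + 2*s*exp(2*s) + 3*exp(2*s)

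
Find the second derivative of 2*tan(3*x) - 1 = 36*sin(3*x)/cos(3*x)^3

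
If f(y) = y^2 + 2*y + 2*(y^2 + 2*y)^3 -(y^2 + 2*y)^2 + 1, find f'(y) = 12*y^5 + 60*y^4 + 92*y^3 + 36*y^2 - 6*y + 2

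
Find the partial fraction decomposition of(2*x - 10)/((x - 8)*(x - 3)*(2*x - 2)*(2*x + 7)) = 68/(2691*(2*x + 7)) - 2/(63*(x - 1)) + 1/(65*(x - 3)) + 3/(805*(x - 8))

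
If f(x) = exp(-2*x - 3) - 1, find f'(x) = -2*exp(-2*x - 3)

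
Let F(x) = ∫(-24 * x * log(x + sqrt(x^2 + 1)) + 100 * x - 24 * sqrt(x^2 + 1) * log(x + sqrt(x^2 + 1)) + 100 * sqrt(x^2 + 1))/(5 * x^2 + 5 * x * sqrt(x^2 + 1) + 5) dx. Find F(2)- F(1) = -20*log(1 + sqrt(2)) - 12*log(2 + sqrt(5))^2/5 + 12*log(1 + sqrt(2))^2/5 + 20*log(2 + sqrt(5))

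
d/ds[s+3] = 1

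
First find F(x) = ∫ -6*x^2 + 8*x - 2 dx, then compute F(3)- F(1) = -24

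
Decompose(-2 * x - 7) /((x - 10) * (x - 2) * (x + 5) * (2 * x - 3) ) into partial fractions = -80/(221*(2*x - 3)) - 1/(455*(x + 5)) + 11/(56*(x - 2)) - 9/(680*(x - 10))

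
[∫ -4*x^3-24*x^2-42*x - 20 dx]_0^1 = -50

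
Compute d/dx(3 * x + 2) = 3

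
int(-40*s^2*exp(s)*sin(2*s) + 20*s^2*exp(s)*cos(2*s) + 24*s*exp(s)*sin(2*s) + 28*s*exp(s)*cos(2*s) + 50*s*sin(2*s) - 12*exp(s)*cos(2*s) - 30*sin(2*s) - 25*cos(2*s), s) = (5*s - 3)*(4*s*exp(s) - 5)*cos(2*s) + C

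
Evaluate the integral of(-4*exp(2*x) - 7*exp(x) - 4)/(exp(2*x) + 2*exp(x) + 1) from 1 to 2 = -(4 + 5*E + 3*exp(2) + 4*exp(3))/(1 + E + exp(2) + exp(3))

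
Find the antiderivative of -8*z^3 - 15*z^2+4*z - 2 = -2*z^4 - 5*z^3 + 2*z^2 - 2*z + C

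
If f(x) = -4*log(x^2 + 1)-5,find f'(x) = -8*x/(x^2 + 1)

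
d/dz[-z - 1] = -1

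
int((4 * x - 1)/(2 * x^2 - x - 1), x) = log(6*x^2 - 3*x - 3) + C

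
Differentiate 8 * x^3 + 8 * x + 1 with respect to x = 24*x^2 + 8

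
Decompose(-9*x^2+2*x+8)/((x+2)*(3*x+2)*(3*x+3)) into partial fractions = 2/(3*x + 2) - 8/(3*(x + 2)) + 1/(x + 1)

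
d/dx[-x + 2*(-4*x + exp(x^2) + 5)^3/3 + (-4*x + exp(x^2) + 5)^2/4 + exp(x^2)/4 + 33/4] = 64*x^3*exp(x^2) - 32*x^2*exp(2*x^2) - 164*x^2*exp(x^2) - 128*x^2 + 4*x*exp(3*x^2) + 41*x*exp(2*x^2) + 339*x*exp(x^2)/2 + 328*x - 8*exp(2*x^2) - 82*exp(x^2) - 211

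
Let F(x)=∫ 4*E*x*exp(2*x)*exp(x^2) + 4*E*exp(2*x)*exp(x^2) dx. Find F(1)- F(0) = -2*E + 2*exp(4)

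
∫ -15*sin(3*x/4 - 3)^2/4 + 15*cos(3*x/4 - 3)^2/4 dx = 5*sin(3*x/2 - 6)/2 + C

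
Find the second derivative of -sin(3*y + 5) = 9*sin(3*y + 5)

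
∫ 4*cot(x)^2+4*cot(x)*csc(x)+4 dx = -4*cot(x) - 4*csc(x) + C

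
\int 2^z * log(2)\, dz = 2^z + C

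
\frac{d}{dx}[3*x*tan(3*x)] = 9*x/cos(3*x)^2 + 3*tan(3*x)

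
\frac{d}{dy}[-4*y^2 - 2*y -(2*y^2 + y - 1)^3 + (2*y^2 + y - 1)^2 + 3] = -48*y^5 - 60*y^4 + 40*y^3 + 45*y^2 - 20*y - 7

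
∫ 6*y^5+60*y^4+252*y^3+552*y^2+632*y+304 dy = y^6 + 12*y^5 + 63*y^4 + 184*y^3 + 316*y^2 + 304*y + C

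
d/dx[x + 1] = 1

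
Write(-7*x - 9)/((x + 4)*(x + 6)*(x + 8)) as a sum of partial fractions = 47/(8*(x + 8)) - 33/(4*(x + 6)) + 19/(8*(x + 4))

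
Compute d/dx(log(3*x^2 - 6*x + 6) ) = (2*x - 2)/(x^2 - 2*x + 2)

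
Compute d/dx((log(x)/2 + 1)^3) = (3*log(x)^2 + 12*log(x) + 12)/(8*x)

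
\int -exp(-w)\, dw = exp(-w) + C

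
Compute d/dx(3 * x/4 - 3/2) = 3/4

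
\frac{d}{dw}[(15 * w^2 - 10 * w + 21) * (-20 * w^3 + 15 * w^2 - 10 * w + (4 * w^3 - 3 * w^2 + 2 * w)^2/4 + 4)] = 480*w^7 - 910*w^6 + 2853*w^5/2 - 5335*w^4/2 + 2405*w^3 - 2379*w^2 + 992*w - 250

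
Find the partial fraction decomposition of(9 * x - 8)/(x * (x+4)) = 11/(x + 4) - 2/x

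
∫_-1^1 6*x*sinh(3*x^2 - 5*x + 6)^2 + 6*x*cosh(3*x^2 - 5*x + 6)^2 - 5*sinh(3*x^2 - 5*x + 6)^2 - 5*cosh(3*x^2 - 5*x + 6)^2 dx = -sinh(28)/2 + sinh(4)*cosh(4)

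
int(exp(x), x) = exp(x) + C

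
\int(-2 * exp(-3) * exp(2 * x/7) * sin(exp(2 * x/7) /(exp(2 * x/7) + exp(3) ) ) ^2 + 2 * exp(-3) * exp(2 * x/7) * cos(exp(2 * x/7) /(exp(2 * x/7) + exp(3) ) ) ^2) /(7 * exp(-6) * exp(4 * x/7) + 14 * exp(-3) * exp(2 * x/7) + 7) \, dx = sin(2*exp(2*x/7)/(exp(2*x/7) + exp(3)))/2 + C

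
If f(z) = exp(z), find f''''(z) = exp(z)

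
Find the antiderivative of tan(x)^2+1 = tan(x) + C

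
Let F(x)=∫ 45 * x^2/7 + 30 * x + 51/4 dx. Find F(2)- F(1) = 291/4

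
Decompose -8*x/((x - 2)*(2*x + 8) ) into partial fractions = -8/(3*(x + 4)) - 4/(3*(x - 2))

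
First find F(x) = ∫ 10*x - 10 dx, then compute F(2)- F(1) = 5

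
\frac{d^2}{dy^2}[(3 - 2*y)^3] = 72 - 48*y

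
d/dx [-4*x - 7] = -4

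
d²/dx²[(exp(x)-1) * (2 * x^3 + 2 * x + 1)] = 2*x^3*exp(x) + 12*x^2*exp(x) + 14*x*exp(x) - 12*x + 5*exp(x)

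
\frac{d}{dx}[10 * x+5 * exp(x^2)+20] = 10*x*exp(x^2) + 10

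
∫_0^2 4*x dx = 8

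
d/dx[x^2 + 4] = 2*x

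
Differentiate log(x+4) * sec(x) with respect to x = (x*log(x + 4)*tan(x)*sec(x) + 4*log(x + 4)*tan(x)*sec(x) + sec(x))/(x + 4)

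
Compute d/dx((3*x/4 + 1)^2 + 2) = 9*x/8 + 3/2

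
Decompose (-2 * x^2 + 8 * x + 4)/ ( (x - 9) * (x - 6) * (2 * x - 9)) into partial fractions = -2/(27*(2*x - 9)) + 20/(9*(x - 6)) - 86/(27*(x - 9))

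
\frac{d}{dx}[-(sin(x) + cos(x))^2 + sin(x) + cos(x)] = -2*cos(2*x) + sqrt(2)*cos(x + pi/4)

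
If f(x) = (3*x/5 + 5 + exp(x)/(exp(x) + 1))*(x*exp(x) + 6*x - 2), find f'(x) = (3*x^2*exp(3*x) + 6*x^2*exp(2*x) + 3*x^2*exp(x) + 36*x*exp(3*x) + 108*x*exp(2*x) + 133*x*exp(x) + 36*x + 30*exp(3*x) + 229*exp(2*x) + 333*exp(x) + 144)/(5*exp(2*x) + 10*exp(x) + 5)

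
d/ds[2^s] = 2^s*log(2)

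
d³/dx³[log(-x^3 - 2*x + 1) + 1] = (6*x^6 - 12*x^4 + 42*x^3 + 24*x^2 + 12*x + 22)/(x^9 + 6*x^7 - 3*x^6 + 12*x^5 - 12*x^4 + 11*x^3 - 12*x^2 + 6*x - 1)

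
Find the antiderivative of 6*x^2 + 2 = 2*x^3 + 2*x + C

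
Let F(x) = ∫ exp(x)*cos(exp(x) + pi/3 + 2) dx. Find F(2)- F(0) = sin(pi/3 + 2 + exp(2)) - sin(pi/3 + 3)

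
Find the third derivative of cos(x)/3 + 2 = sin(x)/3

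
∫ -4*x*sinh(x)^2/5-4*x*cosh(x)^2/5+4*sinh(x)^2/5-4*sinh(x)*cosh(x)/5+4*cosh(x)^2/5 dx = -2*(x - 1)*sinh(2*x)/5 + C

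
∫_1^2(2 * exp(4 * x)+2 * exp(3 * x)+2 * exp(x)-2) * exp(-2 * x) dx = -(-exp(-1) + 1 + E)^2 + (-exp(-2) + 1 + exp(2))^2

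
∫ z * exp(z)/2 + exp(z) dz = (z + 1)*exp(z)/2 + C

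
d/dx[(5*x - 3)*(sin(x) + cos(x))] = -5*x*sin(x) + 5*x*cos(x) + 8*sin(x) + 2*cos(x)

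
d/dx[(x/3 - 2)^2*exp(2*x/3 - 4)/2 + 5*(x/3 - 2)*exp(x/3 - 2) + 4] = x^2*exp(2*x/3 - 4)/27 + 5*x*exp(x/3 - 2)/9 - x*exp(2*x/3 - 4)/3 - 5*exp(x/3 - 2)/3 + 2*exp(2*x/3 - 4)/3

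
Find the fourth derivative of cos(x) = cos(x)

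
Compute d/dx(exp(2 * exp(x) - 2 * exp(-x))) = (2*exp(2*exp(x) - 2*exp(-x)) + 2*exp(2*x + 2*exp(x) - 2*exp(-x)))*exp(-x)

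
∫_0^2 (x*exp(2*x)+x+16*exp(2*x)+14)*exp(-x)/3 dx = -17*exp(-2)/3 + 17*exp(2)/3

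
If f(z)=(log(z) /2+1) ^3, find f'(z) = (3*log(z)^2 + 12*log(z) + 12)/(8*z)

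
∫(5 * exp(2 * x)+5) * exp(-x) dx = 10*sinh(x) + C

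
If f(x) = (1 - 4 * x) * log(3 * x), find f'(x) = (-4*x*log(x) - 4*x*log(3) - 4*x + 1)/x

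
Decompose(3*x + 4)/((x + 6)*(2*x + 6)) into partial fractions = 7/(3*(x + 6)) - 5/(6*(x + 3))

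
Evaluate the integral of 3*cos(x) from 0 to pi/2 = 3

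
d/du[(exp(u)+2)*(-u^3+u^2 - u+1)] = -u^3*exp(u) - 2*u^2*exp(u) - 6*u^2 + u*exp(u) + 4*u - 2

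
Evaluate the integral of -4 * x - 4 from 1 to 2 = -10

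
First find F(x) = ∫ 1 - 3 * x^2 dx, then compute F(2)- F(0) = -6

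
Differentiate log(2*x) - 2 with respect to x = 1/x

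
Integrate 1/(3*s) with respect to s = log(s)/3 + C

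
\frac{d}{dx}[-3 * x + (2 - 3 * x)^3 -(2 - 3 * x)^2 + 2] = -81*x^2 + 90*x - 27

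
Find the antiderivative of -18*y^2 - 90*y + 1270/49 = -6*y^3 - 45*y^2 + 1270*y/49 + C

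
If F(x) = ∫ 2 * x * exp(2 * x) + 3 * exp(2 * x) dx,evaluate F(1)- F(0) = -1 + 2*exp(2)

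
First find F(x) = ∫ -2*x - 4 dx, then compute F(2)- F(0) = -12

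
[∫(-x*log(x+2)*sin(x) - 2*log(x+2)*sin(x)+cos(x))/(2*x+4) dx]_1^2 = -log(3)*cos(1)/2 + log(2)*cos(2)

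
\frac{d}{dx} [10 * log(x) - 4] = 10/x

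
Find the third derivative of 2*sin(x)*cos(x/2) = 13*sin(x/2)*sin(x)/4 - 7*cos(x/2)*cos(x)/2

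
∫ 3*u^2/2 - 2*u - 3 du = u^3/2 - u^2 - 3*u + C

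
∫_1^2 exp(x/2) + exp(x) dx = -(1 + exp(1/2))^2 + (1 + E)^2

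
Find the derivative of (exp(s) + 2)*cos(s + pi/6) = sqrt(2)*exp(s)*cos(s + 5*pi/12) - 2*sin(s + pi/6)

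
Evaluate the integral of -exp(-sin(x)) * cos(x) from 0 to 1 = -1 + exp(-sin(1))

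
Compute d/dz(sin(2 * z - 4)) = 2*cos(2*z - 4)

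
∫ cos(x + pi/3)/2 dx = sin(x + pi/3)/2 + C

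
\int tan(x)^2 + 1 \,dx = tan(x) + C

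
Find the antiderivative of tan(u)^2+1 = tan(u) + C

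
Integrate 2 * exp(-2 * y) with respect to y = -exp(-2*y) + C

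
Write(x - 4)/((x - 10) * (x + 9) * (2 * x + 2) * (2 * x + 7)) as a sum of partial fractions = -2/(99*(2*x + 7)) + 13/(3344*(x + 9)) + 1/(176*(x + 1)) + 1/(1881*(x - 10))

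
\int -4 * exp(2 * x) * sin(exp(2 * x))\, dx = 2*cos(exp(2*x)) + C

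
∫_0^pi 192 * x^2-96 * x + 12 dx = 1 + (-1 + 4*pi)^3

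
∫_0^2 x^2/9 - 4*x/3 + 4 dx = 152/27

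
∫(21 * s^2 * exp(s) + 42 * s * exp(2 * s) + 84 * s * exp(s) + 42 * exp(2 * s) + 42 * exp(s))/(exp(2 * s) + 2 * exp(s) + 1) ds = (21*s*(s + 2)*exp(s) + 2*exp(s) + 2)/(exp(s) + 1) + C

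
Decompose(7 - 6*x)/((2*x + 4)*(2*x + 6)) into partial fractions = -25/(4*(x + 3)) + 19/(4*(x + 2))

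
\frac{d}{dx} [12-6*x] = -6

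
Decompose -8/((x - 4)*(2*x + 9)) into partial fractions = 16/(17*(2*x + 9)) - 8/(17*(x - 4))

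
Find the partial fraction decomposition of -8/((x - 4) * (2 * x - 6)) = 4/(x - 3) - 4/(x - 4)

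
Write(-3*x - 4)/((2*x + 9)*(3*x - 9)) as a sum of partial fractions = -19/(45*(2*x + 9)) - 13/(45*(x - 3))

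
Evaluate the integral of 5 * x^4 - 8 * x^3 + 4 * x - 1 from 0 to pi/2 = (-1 + pi/2)^2*(-pi/2 + pi^3/8)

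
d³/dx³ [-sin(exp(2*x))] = 8*(exp(4*x)*cos(exp(2*x)) + 3*exp(2*x)*sin(exp(2*x)) - cos(exp(2*x)))*exp(2*x)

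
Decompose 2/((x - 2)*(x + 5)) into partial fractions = -2/(7*(x + 5)) + 2/(7*(x - 2))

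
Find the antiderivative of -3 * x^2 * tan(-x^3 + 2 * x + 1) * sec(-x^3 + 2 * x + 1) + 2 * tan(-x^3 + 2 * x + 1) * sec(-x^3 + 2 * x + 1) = sec(-x^3 + 2*x + 1) + C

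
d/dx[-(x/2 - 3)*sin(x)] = -x*cos(x)/2 - sin(x)/2 + 3*cos(x)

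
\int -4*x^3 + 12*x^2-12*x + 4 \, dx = -x^4 + 4*x^3 - 6*x^2 + 4*x + C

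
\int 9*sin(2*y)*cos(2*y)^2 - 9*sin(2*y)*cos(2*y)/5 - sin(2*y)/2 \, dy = (120*sin(y)^4 - 162*sin(y)^2 + 67)*sin(y)^2/10 + C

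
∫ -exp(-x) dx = exp(-x) + C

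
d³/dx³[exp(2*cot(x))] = -4*(3 + 6/tan(x) + 10/tan(x)^2 + 12/tan(x)^3 + 9/tan(x)^4 + 6/tan(x)^5 + 2/tan(x)^6)*exp(2/tan(x))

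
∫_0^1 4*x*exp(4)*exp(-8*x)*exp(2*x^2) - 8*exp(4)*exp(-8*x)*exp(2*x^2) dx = -exp(4) + exp(-2)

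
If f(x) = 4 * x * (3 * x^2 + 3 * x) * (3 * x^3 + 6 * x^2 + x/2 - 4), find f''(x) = 1080*x^4 + 2160*x^3 + 936*x^2 - 252*x - 96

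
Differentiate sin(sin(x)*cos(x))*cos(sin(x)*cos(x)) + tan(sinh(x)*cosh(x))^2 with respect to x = 4*sin(sinh(x)*cosh(x))*sinh(x)^2/cos(sinh(x)*cosh(x))^3 + 2*sin(sinh(x)*cosh(x))/cos(sinh(x)*cosh(x))^3 + cos(2*x - sin(2*x))/2 + cos(2*x + sin(2*x))/2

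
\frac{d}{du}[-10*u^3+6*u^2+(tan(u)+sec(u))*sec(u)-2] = -30*u^2 + 12*u + 2*tan(u)^2*sec(u) + 2*tan(u)*sec(u)^2 + sec(u)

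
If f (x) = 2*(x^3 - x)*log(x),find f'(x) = 6*x^2*log(x) + 2*x^2 - 2*log(x) - 2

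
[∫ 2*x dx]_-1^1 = 0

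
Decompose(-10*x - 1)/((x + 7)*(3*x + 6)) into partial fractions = -23/(5*(x + 7)) + 19/(15*(x + 2))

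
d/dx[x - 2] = 1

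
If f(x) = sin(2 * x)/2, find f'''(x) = -4*cos(2*x)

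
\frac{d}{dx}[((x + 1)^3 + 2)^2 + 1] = 6*x^5 + 30*x^4 + 60*x^3 + 72*x^2 + 54*x + 18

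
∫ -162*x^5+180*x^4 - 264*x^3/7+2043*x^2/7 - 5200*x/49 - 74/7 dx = -27*x^6 + 36*x^5 - 66*x^4/7 + 681*x^3/7 - 2600*x^2/49 - 74*x/7 + C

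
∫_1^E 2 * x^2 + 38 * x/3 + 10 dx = -17 + (-1 + (1 + E)^2)*(2*E/3 + 5)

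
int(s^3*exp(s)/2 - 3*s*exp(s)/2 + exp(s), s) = (s - 1)^3*exp(s)/2 + C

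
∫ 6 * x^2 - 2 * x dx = 2*x^3 - x^2 + C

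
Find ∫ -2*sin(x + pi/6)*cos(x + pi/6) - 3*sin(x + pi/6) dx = (cos(x + pi/6) + 3)*cos(x + pi/6) + C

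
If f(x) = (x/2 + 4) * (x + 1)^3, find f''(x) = 6*x^2 + 33*x + 27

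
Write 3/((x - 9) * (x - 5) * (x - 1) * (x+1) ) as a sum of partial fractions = -1/(40*(x + 1)) + 3/(64*(x - 1)) - 1/(32*(x - 5)) + 3/(320*(x - 9))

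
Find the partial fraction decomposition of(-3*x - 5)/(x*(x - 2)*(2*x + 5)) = 2/(9*(2*x + 5)) - 11/(18*(x - 2)) + 1/(2*x)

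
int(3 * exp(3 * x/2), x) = 2*exp(3*x/2) + C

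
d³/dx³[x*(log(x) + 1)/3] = -1/(3*x^2)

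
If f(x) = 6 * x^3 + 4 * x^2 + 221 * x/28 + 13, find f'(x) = 18*x^2 + 8*x + 221/28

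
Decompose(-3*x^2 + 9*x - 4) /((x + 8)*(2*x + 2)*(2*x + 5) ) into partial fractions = 181/(66*(2*x + 5)) - 134/(77*(x + 8)) - 8/(21*(x + 1))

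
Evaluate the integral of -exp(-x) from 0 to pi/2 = -1 + exp(-pi/2)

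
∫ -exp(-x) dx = exp(-x) + C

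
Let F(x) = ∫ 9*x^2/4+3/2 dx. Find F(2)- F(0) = 9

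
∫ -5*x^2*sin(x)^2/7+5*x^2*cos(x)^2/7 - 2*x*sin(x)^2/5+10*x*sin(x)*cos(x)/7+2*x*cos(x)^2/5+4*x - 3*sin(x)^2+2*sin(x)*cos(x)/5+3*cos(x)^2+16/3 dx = 2*x^2 + 16*x/3 + (5*x^2/14 + x/5 + 3/2)*sin(2*x) + C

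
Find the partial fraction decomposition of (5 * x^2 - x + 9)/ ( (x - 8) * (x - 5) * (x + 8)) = 337/(208*(x + 8)) - 43/(13*(x - 5)) + 107/(16*(x - 8))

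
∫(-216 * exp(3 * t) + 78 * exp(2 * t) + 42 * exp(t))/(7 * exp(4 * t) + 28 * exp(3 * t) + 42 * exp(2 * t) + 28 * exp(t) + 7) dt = (-115*exp(3*t) - 129*exp(2*t) - 168*exp(t) - 70)/(7*(exp(3*t) + 3*exp(2*t) + 3*exp(t) + 1)) + C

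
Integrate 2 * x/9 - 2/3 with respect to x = x^2/9 - 2*x/3 + C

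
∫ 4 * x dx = 2*x^2 + C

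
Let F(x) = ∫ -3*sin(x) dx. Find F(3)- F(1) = 3*cos(3) - 3*cos(1)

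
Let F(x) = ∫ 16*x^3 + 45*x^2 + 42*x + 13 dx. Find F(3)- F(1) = 904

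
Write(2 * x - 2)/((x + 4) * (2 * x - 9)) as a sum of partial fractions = 14/(17*(2*x - 9)) + 10/(17*(x + 4))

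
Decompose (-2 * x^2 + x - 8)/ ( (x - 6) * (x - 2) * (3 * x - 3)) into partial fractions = -3/(5*(x - 1)) + 7/(6*(x - 2)) - 37/(30*(x - 6))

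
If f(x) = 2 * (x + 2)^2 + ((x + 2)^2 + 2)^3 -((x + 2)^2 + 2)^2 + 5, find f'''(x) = 120*x^3 + 720*x^2 + 1560*x + 1200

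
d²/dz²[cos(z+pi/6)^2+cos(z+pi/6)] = sqrt(3)*sin(2*z) - cos(2*z) - cos(z + pi/6)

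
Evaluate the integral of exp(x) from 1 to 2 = -E + exp(2)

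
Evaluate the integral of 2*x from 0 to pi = pi^2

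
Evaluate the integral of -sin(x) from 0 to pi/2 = -1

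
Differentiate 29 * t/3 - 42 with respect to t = 29/3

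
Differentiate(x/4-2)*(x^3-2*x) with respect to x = x^3 - 6*x^2 - x + 4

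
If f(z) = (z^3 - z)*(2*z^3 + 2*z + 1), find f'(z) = 12*z^5 + 3*z^2 - 4*z - 1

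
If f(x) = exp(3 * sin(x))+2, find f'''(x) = 3*(-9*sin(x) + 9*cos(x)^2 - 1)*exp(3*sin(x))*cos(x)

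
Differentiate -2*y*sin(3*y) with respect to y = -6*y*cos(3*y) - 2*sin(3*y)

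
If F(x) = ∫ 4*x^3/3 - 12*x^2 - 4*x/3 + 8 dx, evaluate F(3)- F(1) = -200/3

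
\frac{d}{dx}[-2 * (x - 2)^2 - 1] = 8 - 4*x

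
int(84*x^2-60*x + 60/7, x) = 28*x^3 - 30*x^2 + 60*x/7 + C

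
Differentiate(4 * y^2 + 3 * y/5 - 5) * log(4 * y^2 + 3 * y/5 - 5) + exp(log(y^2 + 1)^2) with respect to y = (40*y^3*log(4*y^2 + 3*y/5 - 5) + 40*y^3 + 3*y^2*log(4*y^2 + 3*y/5 - 5) + 3*y^2 + 20*y*exp(log(y^2 + 1)^2)*log(y^2 + 1) + 40*y*log(4*y^2 + 3*y/5 - 5) + 40*y + 3*log(4*y^2 + 3*y/5 - 5) + 3)/(5*y^2 + 5)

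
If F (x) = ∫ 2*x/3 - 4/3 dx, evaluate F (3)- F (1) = 0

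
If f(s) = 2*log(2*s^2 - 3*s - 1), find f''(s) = (-16*s^2 + 24*s - 26)/(4*s^4 - 12*s^3 + 5*s^2 + 6*s + 1)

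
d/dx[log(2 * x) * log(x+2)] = (x*log(x) + x*log(x + 2) + x*log(2) + 2*log(x + 2))/(x^2 + 2*x)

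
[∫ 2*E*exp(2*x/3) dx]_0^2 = -3*E + 3*exp(7/3)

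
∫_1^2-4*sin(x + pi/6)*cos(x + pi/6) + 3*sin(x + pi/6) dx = 3*cos(pi/6 + 1) + cos(pi/3 + 4) - cos(pi/3 + 2) - 3*cos(pi/6 + 2)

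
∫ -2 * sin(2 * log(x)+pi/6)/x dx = cos(2*log(x) + pi/6) + C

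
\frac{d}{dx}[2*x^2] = 4*x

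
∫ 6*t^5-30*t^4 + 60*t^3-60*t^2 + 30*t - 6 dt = t^6 - 6*t^5 + 15*t^4 - 20*t^3 + 15*t^2 - 6*t + C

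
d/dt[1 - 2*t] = -2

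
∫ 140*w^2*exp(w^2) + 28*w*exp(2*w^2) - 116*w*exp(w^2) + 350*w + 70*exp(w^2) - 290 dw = -10*w + 7*(5*w + exp(w^2) - 4)^2 - 2*exp(w^2) + C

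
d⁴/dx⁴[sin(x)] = sin(x)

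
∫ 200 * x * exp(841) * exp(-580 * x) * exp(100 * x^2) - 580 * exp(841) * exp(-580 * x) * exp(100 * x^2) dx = exp((10*x - 29)^2) + C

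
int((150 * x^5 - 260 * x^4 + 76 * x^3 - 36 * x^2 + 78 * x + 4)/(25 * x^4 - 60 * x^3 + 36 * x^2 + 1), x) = 3*x^2 + 4*x + log(25*x^4 - 60*x^3 + 36*x^2 + 1) + C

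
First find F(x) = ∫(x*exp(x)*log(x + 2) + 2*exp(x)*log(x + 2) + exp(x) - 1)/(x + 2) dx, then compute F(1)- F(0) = (-1 + E)*log(3)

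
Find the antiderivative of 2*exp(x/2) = 4*exp(x/2) + C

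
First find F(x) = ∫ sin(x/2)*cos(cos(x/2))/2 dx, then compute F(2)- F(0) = -sin(cos(1)) + sin(1)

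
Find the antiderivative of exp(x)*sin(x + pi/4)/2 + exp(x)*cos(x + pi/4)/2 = exp(x)*sin(x + pi/4)/2 + C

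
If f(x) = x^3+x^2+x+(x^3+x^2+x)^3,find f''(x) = 72*x^7 + 168*x^6 + 252*x^5 + 210*x^4 + 120*x^3 + 36*x^2 + 12*x + 2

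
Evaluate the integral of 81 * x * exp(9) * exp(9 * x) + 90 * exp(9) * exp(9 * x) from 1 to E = -18*exp(18) + (9 + 9*E)*exp(9 + 9*E)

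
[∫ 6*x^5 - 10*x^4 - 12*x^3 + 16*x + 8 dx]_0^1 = 12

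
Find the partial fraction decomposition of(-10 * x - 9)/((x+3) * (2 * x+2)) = -21/(4*(x + 3)) + 1/(4*(x + 1))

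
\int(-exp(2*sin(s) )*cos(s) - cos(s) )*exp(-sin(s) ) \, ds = -exp(sin(s)) + exp(-sin(s)) + C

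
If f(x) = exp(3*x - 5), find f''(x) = 9*exp(3*x - 5)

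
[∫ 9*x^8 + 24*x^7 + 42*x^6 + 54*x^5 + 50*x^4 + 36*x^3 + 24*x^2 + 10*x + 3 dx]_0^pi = -(-pi^3 - pi^2 - pi - 1)^2 + 2*pi + 2*pi^2 + 2*pi^3 - (-pi^3 - pi^2 - pi - 1)^3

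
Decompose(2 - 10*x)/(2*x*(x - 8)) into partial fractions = -39/(8*(x - 8)) - 1/(8*x)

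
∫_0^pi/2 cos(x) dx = 1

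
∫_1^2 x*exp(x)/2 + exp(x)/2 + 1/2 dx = -E/2 + 1/2 + exp(2)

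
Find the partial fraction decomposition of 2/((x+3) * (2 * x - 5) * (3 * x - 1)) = -9/(65*(3*x - 1)) + 8/(143*(2*x - 5)) + 1/(55*(x + 3))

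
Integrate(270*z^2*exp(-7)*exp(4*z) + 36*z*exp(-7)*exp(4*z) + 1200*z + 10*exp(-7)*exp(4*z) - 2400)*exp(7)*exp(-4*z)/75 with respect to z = (-4*z + (90*z^3 + 18*z^2 + 10*z + 90)*exp(4*z - 7)/75 + 7)*exp(7 - 4*z) + C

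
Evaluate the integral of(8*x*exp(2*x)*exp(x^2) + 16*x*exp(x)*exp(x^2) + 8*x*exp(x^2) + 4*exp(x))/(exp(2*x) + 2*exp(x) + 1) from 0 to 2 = -6 + 4*exp(2)/(1 + exp(2)) + 4*exp(4)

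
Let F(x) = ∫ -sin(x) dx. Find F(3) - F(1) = cos(3) - cos(1)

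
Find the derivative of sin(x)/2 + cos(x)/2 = -sin(x)/2 + cos(x)/2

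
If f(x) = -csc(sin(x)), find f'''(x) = (-3*sin(x) + 6*sin(x)/sin(sin(x))^2 - cos(x)^2*cos(sin(x))/sin(sin(x)) - cos(sin(x))/sin(sin(x)) + 6*cos(x)^2*cos(sin(x))/sin(sin(x))^3)*cos(x)/sin(sin(x))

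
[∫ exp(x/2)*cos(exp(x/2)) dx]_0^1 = -2*sin(1) + 2*sin(exp(1/2))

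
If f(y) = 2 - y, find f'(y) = -1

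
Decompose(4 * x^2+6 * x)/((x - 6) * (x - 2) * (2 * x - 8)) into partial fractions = 7/(4*(x - 2)) - 11/(x - 4) + 45/(4*(x - 6))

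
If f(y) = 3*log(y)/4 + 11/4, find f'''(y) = 3/(2*y^3)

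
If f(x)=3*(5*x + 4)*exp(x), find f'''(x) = 15*x*exp(x) + 57*exp(x)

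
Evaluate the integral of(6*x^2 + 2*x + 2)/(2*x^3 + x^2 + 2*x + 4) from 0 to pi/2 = -log(4) + log(pi^2/4 + pi + 4 + pi^3/4)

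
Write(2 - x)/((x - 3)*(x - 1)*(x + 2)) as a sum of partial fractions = 4/(15*(x + 2)) - 1/(6*(x - 1)) - 1/(10*(x - 3))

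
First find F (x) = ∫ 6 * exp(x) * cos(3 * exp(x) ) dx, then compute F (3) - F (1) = -2*sin(3*E) + 2*sin(3*exp(3))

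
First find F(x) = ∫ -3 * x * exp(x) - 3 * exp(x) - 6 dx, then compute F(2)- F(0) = -6*exp(2) - 12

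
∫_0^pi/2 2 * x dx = pi^2/4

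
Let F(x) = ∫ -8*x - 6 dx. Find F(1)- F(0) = -10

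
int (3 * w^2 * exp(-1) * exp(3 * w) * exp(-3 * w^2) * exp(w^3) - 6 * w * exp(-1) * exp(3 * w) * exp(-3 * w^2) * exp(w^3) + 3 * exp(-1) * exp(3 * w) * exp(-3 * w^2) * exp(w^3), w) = exp((w - 1)^3) + C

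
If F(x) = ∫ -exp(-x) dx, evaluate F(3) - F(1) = -exp(-1) + exp(-3)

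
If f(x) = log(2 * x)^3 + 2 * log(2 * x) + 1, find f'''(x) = (6*log(x)^2 - 18*log(x) + 12*log(2)*log(x) - 18*log(2) + 6*log(2)^2 + 10)/x^3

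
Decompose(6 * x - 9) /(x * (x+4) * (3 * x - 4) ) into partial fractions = -9/(64*(3*x - 4)) - 33/(64*(x + 4)) + 9/(16*x)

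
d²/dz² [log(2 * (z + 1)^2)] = -2/(z^2 + 2*z + 1)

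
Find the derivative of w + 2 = 1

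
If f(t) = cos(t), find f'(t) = -sin(t)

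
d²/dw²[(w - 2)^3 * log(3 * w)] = (6*w^3*log(w) + 5*w^3 + 6*w^3*log(3) - 12*w^2*log(w) - 18*w^2 - 12*w^2*log(3) + 12*w + 8)/w^2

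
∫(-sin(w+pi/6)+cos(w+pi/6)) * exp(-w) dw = exp(-w)*sin(w + pi/6) + C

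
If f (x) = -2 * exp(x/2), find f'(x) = -exp(x/2)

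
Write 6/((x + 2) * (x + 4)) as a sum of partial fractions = -3/(x + 4) + 3/(x + 2)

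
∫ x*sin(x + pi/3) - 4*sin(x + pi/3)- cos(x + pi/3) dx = (4 - x)*cos(x + pi/3) + C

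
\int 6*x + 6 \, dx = 3*x^2 + 6*x + C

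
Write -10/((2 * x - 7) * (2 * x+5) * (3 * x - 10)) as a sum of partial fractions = 18/(7*(3*x - 10)) - 1/(21*(2*x + 5)) - 5/(3*(2*x - 7))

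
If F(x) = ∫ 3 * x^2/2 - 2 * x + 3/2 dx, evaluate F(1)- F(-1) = 4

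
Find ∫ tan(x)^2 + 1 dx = tan(x) + C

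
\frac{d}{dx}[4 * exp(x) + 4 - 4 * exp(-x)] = (4*exp(2*x) + 4)*exp(-x)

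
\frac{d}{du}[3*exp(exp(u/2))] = 3*exp(u/2 + exp(u/2))/2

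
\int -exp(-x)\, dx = exp(-x) + C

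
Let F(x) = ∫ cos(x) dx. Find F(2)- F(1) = -sin(1) + sin(2)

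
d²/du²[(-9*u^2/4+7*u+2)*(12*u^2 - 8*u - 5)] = -324*u^2 + 612*u - 83/2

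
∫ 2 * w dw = w^2 + C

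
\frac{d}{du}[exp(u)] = exp(u)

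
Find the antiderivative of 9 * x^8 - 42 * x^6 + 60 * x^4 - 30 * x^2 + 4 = x^9 - 6*x^7 + 12*x^5 - 10*x^3 + 4*x + C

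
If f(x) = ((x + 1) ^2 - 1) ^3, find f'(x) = 6*x^5 + 30*x^4 + 48*x^3 + 24*x^2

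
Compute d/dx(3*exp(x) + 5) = 3*exp(x)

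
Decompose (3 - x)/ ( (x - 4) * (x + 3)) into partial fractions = -6/(7*(x + 3)) - 1/(7*(x - 4))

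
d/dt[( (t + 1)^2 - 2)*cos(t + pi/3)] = -t^2*sin(t + pi/3) - 2*sqrt(2)*t*sin(t + pi/12) + sin(t + pi/3) + 2*cos(t + pi/3)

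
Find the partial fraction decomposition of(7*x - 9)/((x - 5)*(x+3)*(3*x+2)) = 123/(119*(3*x + 2)) - 15/(28*(x + 3)) + 13/(68*(x - 5))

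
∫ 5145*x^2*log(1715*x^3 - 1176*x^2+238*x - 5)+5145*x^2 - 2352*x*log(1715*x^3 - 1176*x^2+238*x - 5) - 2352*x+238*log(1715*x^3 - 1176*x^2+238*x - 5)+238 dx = (1715*x^3 - 1176*x^2 + 238*x - 5)*log(1715*x^3 - 1176*x^2 + 238*x - 5) + C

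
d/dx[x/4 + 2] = 1/4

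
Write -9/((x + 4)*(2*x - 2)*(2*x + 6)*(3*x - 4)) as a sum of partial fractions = -243/(832*(3*x - 4)) + 9/(320*(x + 4)) - 9/(208*(x + 3)) + 9/(80*(x - 1))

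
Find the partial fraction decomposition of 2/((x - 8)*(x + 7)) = -2/(15*(x + 7)) + 2/(15*(x - 8))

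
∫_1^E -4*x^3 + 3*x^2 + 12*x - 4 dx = (-2 + E)^2*(-3*E - exp(2) - 2) + 6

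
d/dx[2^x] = 2^x*log(2)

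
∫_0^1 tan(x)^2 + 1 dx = tan(1)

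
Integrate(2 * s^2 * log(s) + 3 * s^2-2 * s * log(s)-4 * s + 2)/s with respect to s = (log(s) + 1)*(s^2 - 2*s + 2) + C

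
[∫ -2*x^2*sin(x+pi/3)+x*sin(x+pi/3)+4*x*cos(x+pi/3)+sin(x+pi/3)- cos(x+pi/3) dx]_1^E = (-E - 1 + 2*exp(2))*cos(pi/3 + E)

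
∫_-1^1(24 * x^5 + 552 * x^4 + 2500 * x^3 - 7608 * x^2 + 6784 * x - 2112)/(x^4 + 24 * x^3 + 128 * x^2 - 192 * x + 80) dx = -48 - log(377) + log(41)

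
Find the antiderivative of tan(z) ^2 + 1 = tan(z) + C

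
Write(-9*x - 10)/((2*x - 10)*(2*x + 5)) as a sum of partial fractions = -5/(6*(2*x + 5)) - 11/(6*(x - 5))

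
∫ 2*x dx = x^2 + C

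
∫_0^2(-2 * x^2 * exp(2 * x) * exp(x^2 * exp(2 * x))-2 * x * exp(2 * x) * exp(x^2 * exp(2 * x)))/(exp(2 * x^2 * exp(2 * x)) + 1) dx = -pi/4 + acot(exp(4*exp(4)))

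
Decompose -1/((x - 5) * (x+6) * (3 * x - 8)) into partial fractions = 9/(182*(3*x - 8)) - 1/(286*(x + 6)) - 1/(77*(x - 5))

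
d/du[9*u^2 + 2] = 18*u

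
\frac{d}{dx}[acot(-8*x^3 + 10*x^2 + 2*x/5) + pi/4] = (600*x^2 - 500*x - 10)/(1600*x^6 - 4000*x^5 + 2340*x^4 + 200*x^3 + 4*x^2 + 25)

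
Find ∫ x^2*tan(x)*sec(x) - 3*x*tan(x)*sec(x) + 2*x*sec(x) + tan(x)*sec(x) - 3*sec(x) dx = (x^2 - 3*x + 1)*sec(x) + C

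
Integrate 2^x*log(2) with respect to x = 2^x + C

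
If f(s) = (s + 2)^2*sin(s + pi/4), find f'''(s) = -s^2*cos(s + pi/4) - 6*s*sin(s + pi/4) - 4*s*cos(s + pi/4) - 12*sin(s + pi/4) + 2*cos(s + pi/4)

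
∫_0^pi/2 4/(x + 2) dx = -4*log(2) + 4*log(pi/2 + 2)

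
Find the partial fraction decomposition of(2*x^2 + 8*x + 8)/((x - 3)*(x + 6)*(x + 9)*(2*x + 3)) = -4/(1215*(2*x + 3)) - 49/(270*(x + 9)) + 32/(243*(x + 6)) + 25/(486*(x - 3))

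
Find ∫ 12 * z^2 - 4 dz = 4*z^3 - 4*z + C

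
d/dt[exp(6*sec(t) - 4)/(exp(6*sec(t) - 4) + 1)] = 6*exp(8)*exp(6*sec(t) - 4)*tan(t)*sec(t)/(exp(6/cos(t)) + exp(4))^2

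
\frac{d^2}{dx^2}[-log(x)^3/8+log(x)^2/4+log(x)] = (3*log(x)^2 - 10*log(x) - 4)/(8*x^2)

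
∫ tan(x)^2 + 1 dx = tan(x) + C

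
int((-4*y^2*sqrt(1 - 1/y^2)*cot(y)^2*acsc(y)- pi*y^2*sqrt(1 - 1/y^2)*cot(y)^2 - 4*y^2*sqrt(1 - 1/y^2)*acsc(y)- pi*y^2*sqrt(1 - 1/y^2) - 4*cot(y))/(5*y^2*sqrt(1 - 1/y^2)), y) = (4*acsc(y) + pi)*cot(y)/5 + C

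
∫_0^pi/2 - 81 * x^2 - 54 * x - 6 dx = -(1 + 3*pi/2)^3 + 1 + 3*pi/2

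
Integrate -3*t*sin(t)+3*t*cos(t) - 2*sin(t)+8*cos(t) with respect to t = sqrt(2)*(3*t + 5)*sin(t + pi/4) + C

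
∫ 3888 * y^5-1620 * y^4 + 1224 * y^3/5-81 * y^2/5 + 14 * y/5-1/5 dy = 648*y^6 - 324*y^5 + 306*y^4/5 - 27*y^3/5 + 7*y^2/5 - y/5 + C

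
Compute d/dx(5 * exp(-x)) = -5*exp(-x)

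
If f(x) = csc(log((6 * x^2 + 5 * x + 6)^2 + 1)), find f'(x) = -2*(72*x^3 + 90*x^2 + 97*x + 30)*cos(log(36*x^4 + 60*x^3 + 97*x^2 + 60*x + 37))/((36*x^4 + 60*x^3 + 97*x^2 + 60*x + 37)*sin(log(36*x^4 + 60*x^3 + 97*x^2 + 60*x + 37))^2)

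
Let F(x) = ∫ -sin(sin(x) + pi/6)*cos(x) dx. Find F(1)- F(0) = -sqrt(3)/2 + cos(pi/6 + sin(1))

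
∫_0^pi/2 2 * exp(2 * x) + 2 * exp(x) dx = -4 + (1 + exp(pi/2))^2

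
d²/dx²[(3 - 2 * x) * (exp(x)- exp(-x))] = (-2*x*exp(2*x) + 2*x - exp(2*x) - 7)*exp(-x)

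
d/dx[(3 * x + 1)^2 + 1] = 18*x + 6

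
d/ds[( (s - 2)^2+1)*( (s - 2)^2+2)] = 4*s^3 - 24*s^2 + 54*s - 44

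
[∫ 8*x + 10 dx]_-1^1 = 20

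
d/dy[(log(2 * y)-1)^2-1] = (2*log(y) - 2 + 2*log(2))/y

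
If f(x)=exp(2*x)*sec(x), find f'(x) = (sin(x)/cos(x) + 2)*exp(2*x)/cos(x)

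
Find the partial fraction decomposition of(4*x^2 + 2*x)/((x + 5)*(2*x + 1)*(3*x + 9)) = 5/(3*(x + 5)) - 1/(x + 3)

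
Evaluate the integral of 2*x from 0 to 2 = 4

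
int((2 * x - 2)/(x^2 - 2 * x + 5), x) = log((x - 1)^2 + 4) + C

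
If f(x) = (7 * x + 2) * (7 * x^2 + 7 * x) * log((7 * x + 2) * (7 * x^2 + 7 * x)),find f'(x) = 147*x^2*log(7*x^3 + 9*x^2 + 2*x) + 147*x^2 + 147*x^2*log(7) + 126*x*log(7*x^3 + 9*x^2 + 2*x) + 126*x + 126*x*log(7) + 14*log(7*x^3 + 9*x^2 + 2*x) + 14 + 14*log(7)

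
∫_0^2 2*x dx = 4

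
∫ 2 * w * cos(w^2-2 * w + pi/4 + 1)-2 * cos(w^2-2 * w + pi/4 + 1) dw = sin((w - 1)^2 + pi/4) + C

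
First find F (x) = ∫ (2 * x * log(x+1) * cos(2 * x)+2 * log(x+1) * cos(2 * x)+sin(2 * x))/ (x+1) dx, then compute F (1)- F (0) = log(2)*sin(2)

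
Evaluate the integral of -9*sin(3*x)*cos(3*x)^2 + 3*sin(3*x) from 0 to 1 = cos(3)^3 - cos(3)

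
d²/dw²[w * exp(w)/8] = w*exp(w)/8 + exp(w)/4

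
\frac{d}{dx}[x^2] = 2*x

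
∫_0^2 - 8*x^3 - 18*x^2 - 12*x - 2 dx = -108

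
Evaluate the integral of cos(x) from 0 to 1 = sin(1)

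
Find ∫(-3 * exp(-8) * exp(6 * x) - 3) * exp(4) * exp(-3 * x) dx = -2*sinh(3*x - 4) + C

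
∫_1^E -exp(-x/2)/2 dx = -exp(-1/2) + exp(-E/2)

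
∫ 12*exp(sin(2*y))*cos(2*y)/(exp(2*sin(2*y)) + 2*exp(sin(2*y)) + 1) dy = 2*(exp(sin(2*y)) - 2)/(exp(sin(2*y)) + 1) + C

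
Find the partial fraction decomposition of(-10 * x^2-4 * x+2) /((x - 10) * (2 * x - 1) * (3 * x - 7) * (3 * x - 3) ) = 139/(253*(3*x - 7)) + 20/(627*(2*x - 1)) - 1/(9*(x - 1)) - 346/(3933*(x - 10))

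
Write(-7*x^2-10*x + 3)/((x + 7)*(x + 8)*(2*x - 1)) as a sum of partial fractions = -1/(17*(2*x - 1)) - 365/(17*(x + 8)) + 18/(x + 7)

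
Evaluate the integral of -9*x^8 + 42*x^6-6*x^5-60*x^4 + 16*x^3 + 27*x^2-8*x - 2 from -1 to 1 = 0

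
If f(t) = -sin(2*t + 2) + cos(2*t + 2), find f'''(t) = 8*sin(2*t + 2) + 8*cos(2*t + 2)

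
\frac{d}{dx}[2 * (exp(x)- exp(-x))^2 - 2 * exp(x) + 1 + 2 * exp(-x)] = (4*exp(4*x) - 2*exp(3*x) - 2*exp(x) - 4)*exp(-2*x)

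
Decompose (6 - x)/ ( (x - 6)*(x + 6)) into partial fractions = -1/(x + 6)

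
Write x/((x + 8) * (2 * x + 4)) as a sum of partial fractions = 2/(3*(x + 8)) - 1/(6*(x + 2))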